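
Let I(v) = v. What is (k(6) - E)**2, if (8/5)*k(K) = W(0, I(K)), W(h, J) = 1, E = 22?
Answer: 29241/64 ≈ 456.89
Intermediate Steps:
k(K) = 5/8 (k(K) = (5/8)*1 = 5/8)
(k(6) - E)**2 = (5/8 - 1*22)**2 = (5/8 - 22)**2 = (-171/8)**2 = 29241/64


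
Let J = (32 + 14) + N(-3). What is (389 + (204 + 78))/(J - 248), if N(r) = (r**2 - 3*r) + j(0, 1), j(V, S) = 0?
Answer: -671/184 ≈ -3.6467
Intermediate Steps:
N(r) = r**2 - 3*r (N(r) = (r**2 - 3*r) + 0 = r**2 - 3*r)
J = 64 (J = (32 + 14) - 3*(-3 - 3) = 46 - 3*(-6) = 46 + 18 = 64)
(389 + (204 + 78))/(J - 248) = (389 + (204 + 78))/(64 - 248) = (389 + 282)/(-184) = 671*(-1/184) = -671/184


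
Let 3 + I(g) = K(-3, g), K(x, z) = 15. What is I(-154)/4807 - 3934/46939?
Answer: -18347470/225635773 ≈ -0.081315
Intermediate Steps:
I(g) = 12 (I(g) = -3 + 15 = 12)
I(-154)/4807 - 3934/46939 = 12/4807 - 3934/46939 = -18347470/225635773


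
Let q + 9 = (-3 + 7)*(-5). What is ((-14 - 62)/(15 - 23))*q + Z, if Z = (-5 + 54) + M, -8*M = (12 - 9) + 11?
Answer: -913/4 ≈ -228.25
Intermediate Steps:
M = -7/4 (M = -((12 - 9) + 11)/8 = -(3 + 11)/8 = -1/8*14 = -7/4 ≈ -1.7500)
Z = 189/4 (Z = (-5 + 54) - 7/4 = 49 - 7/4 = 189/4 ≈ 47.250)
q = -29 (q = -9 + (-3 + 7)*(-5) = -9 + 4*(-5) = -9 - 20 = -29)
((-14 - 62)/(15 - 23))*q + Z = ((-14 - 62)/(15 - 23))*(-29) + 189/4 = -76/(-8)*(-29) + 189/4 = -76*(-1/8)*(-29) + 189/4 = (19/2)*(-29) + 189/4 = -551/2 + 189/4 = -913/4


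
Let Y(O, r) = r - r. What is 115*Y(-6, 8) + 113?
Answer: 113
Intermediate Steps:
Y(O, r) = 0
115*Y(-6, 8) + 113 = 115*0 + 113 = 0 + 113 = 113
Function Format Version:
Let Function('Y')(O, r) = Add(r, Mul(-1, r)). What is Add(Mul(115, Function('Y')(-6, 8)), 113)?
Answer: 113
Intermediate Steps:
Function('Y')(O, r) = 0
Add(Mul(115, Function('Y')(-6, 8)), 113) = Add(Mul(115, 0), 113) = Add(0, 113) = 113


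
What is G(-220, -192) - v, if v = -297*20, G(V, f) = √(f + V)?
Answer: 5940 + 2*I*√103 ≈ 5940.0 + 20.298*I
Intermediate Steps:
G(V, f) = √(V + f)
v = -5940
G(-220, -192) - v = √(-220 - 192) - 1*(-5940) = √(-412) + 5940 = 2*I*√103 + 5940 = 5940 + 2*I*√103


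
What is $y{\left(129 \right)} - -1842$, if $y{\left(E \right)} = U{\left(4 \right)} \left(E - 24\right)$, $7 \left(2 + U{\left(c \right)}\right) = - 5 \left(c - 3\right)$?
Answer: $1557$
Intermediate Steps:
$U{\left(c \right)} = \frac{1}{7} - \frac{5 c}{7}$ ($U{\left(c \right)} = -2 + \frac{\left(-5\right) \left(c - 3\right)}{7} = -2 + \frac{\left(-5\right) \left(-3 + c\right)}{7} = -2 + \frac{15 - 5 c}{7} = -2 - \left(- \frac{15}{7} + \frac{5 c}{7}\right) = \frac{1}{7} - \frac{5 c}{7}$)
$y{\left(E \right)} = \frac{456}{7} - \frac{19 E}{7}$ ($y{\left(E \right)} = \left(\frac{1}{7} - \frac{20}{7}\right) \left(E - 24\right) = \left(\frac{1}{7} - \frac{20}{7}\right) \left(-24 + E\right) = - \frac{19 \left(-24 + E\right)}{7} = \frac{456}{7} - \frac{19 E}{7}$)
$y{\left(129 \right)} - -1842 = \left(\frac{456}{7} - \frac{2451}{7}\right) - -1842 = \left(\frac{456}{7} - \frac{2451}{7}\right) + 1842 = -285 + 1842 = 1557$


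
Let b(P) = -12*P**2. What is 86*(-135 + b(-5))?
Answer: -37410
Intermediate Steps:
86*(-135 + b(-5)) = 86*(-135 - 12*(-5)**2) = 86*(-135 - 12*25) = 86*(-135 - 300) = 86*(-435) = -37410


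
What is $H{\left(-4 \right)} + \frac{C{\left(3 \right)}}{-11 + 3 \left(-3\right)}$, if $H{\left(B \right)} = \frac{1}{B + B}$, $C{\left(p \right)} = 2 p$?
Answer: $- \frac{17}{40} \approx -0.425$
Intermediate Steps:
$H{\left(B \right)} = \frac{1}{2 B}$
$H{\left(-4 \right)} + \frac{C{\left(3 \right)}}{-11 + 3 \left(-3\right)} = \frac{1}{2 \left(-4\right)} + \frac{2 \cdot 3}{-11 + 3 \left(-3\right)} = \frac{1}{2} \left(- \frac{1}{4}\right) + \frac{6}{-11 - 9} = - \frac{1}{8} + \frac{6}{-20} = - \frac{1}{8} + 6 \left(- \frac{1}{20}\right) = - \frac{1}{8} - \frac{3}{10} = - \frac{17}{40}$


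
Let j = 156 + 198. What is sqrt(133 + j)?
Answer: sqrt(487) ≈ 22.068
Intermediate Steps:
j = 354
sqrt(133 + j) = sqrt(133 + 354) = sqrt(487)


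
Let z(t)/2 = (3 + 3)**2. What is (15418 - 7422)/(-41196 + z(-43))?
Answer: -1999/10281 ≈ -0.19444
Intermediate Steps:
z(t) = 72 (z(t) = 2*(3 + 3)**2 = 2*6**2 = 2*36 = 72)
(15418 - 7422)/(-41196 + z(-43)) = (15418 - 7422)/(-41196 + 72) = 7996/(-41124) = 7996*(-1/41124) = -1999/10281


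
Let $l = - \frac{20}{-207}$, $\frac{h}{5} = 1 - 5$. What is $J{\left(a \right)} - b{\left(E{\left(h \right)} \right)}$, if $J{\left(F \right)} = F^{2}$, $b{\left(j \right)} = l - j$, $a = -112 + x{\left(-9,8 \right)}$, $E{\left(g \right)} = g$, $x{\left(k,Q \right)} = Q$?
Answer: $\frac{2234752}{207} \approx 10796.0$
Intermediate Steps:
$h = -20$ ($h = 5 \left(1 - 5\right) = 5 \left(-4\right) = -20$)
$l = \frac{20}{207}$ ($l = \left(-20\right) \left(- \frac{1}{207}\right) = \frac{20}{207} \approx 0.096618$)
$a = -104$ ($a = -112 + 8 = -104$)
$b{\left(j \right)} = \frac{20}{207} - j$
$J{\left(a \right)} - b{\left(E{\left(h \right)} \right)} = \left(-104\right)^{2} - \left(\frac{20}{207} - -20\right) = 10816 - \left(\frac{20}{207} + 20\right) = 10816 - \frac{4160}{207} = \frac{2234752}{207}$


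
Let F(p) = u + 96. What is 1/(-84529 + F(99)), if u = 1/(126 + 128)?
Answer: -254/21445981 ≈ -1.1844e-5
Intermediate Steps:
u = 1/254 ≈ 0.0039370
F(p) = 24385/254 (F(p) = 1/254 + 96 = 24385/254)
1/(-84529 + F(99)) = 1/(-84529 + 24385/254) = 1/(-21445981/254) = -254/21445981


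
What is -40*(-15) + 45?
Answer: 645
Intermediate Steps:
-40*(-15) + 45 = 600 + 45 = 645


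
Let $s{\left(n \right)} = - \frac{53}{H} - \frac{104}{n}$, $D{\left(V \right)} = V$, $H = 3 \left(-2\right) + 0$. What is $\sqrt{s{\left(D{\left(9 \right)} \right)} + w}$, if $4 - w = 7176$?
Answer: $\frac{i \sqrt{258290}}{6} \approx 84.704 i$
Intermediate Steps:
$w = -7172$ ($w = 4 - 7176 = -7172$)
$H = -6$ ($H = -6 + 0 = -6$)
$s{\left(n \right)} = \frac{53}{6} - \frac{104}{n}$ ($s{\left(n \right)} = - \frac{53}{-6} - \frac{104}{n} = \left(-53\right) \left(- \frac{1}{6}\right) - \frac{104}{n} = \frac{53}{6} - \frac{104}{n}$)
$\sqrt{s{\left(D{\left(9 \right)} \right)} + w} = \sqrt{\left(\frac{53}{6} - \frac{104}{9}\right) - 7172} = \sqrt{- \frac{49}{18} - 7172} = \sqrt{- \frac{129145}{18}} = \frac{i \sqrt{258290}}{6}$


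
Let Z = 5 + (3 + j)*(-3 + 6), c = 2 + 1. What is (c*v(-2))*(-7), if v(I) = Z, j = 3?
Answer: -483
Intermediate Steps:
c = 3
Z = 23 (Z = 5 + (3 + 3)*(-3 + 6) = 5 + 6*3 = 5 + 18 = 23)
v(I) = 23
(c*v(-2))*(-7) = (3*23)*(-7) = 69*(-7) = -483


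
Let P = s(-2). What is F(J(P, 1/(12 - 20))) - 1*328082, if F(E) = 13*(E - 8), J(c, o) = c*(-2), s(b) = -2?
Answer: -328134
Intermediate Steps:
P = -2
J(c, o) = -2*c
F(E) = -104 + 13*E (F(E) = 13*(-8 + E) = -104 + 13*E)
F(J(P, 1/(12 - 20))) - 1*328082 = (-104 + 13*(-2*(-2))) - 1*328082 = (-104 + 13*4) - 328082 = (-104 + 52) - 328082 = -52 - 328082 = -328134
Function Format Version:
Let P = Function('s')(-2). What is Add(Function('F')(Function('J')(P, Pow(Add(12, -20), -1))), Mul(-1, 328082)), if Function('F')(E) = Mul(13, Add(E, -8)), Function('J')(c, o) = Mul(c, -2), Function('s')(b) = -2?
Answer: -328134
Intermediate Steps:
P = -2
Function('J')(c, o) = Mul(-2, c)
Function('F')(E) = Add(-104, Mul(13, E)) (Function('F')(E) = Mul(13, Add(-8, E)) = Add(-104, Mul(13, E)))
Add(Function('F')(Function('J')(P, Pow(Add(12, -20), -1))), Mul(-1, 328082)) = Add(Add(-104, Mul(13, Mul(-2, -2))), Mul(-1, 328082)) = Add(Add(-104, Mul(13, 4)), -328082) = Add(Add(-104, 52), -328082) = Add(-52, -328082) = -328134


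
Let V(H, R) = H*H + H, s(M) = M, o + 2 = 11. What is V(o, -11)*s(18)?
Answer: 1620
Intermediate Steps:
o = 9 (o = -2 + 11 = 9)
V(H, R) = H + H² (V(H, R) = H² + H = H + H²)
V(o, -11)*s(18) = (9*(1 + 9))*18 = (9*10)*18 = 90*18 = 1620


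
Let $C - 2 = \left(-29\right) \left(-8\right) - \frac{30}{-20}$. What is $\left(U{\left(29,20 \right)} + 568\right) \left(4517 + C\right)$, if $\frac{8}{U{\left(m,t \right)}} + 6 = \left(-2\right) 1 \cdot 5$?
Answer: $\frac{10788175}{4} \approx 2.697 \cdot 10^{6}$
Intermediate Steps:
$U{\left(m,t \right)} = - \frac{1}{2}$ ($U{\left(m,t \right)} = \frac{8}{-6 + \left(-2\right) 1 \cdot 5} = \frac{8}{-6 - 10} = \frac{8}{-16} = 8 \left(- \frac{1}{16}\right) = - \frac{1}{2}$)
$C = \frac{471}{2}$ ($C = 2 - \left(-232 + \frac{30}{-20}\right) = 2 + \left(232 - - \frac{3}{2}\right) = 2 + \left(232 + \frac{3}{2}\right) = 2 + \frac{467}{2} = \frac{471}{2} \approx 235.5$)
$\left(U{\left(29,20 \right)} + 568\right) \left(4517 + C\right) = \left(- \frac{1}{2} + 568\right) \left(4517 + \frac{471}{2}\right) = \frac{1135}{2} \cdot \frac{9505}{2} = \frac{10788175}{4}$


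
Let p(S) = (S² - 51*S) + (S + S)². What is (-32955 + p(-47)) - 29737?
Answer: -49250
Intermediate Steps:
p(S) = -51*S + 5*S² (p(S) = (S² - 51*S) + (2*S)² = (S² - 51*S) + 4*S² = -51*S + 5*S²)
(-32955 + p(-47)) - 29737 = (-32955 - 47*(-51 + 5*(-47))) - 29737 = (-32955 - 47*(-51 - 235)) - 29737 = (-32955 - 47*(-286)) - 29737 = (-32955 + 13442) - 29737 = -19513 - 29737 = -49250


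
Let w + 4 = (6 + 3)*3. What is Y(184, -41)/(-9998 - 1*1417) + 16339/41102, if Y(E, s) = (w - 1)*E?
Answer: 20128789/469179330 ≈ 0.042902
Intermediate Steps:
w = 23 (w = -4 + (6 + 3)*3 = -4 + 9*3 = -4 + 27 = 23)
Y(E, s) = 22*E (Y(E, s) = (23 - 1)*E = 22*E)
Y(184, -41)/(-9998 - 1*1417) + 16339/41102 = (22*184)/(-9998 - 1*1417) + 16339/41102 = 4048/(-9998 - 1417) + 16339*(1/41102) = 4048/(-11415) + 16339/41102 = 4048*(-1/11415) + 16339/41102 = -4048/11415 + 16339/41102 = 20128789/469179330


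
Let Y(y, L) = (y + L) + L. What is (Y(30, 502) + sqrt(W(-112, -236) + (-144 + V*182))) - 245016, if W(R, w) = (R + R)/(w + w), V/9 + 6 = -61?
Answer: -243982 + I*sqrt(382525438)/59 ≈ -2.4398e+5 + 331.5*I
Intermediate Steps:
V = -603 (V = -54 + 9*(-61) = -54 - 549 = -603)
W(R, w) = R/w (W(R, w) = (2*R)/((2*w)) = (2*R)*(1/(2*w)) = R/w)
Y(y, L) = y + 2*L (Y(y, L) = (L + y) + L = y + 2*L)
(Y(30, 502) + sqrt(W(-112, -236) + (-144 + V*182))) - 245016 = ((30 + 2*502) + sqrt(-112/(-236) + (-144 - 603*182))) - 245016 = ((30 + 1004) + sqrt(-112*(-1/236) + (-144 - 109746))) - 245016 = (1034 + sqrt(28/59 - 109890)) - 245016 = (1034 + sqrt(-6483482/59)) - 245016 = (1034 + I*sqrt(382525438)/59) - 245016 = -243982 + I*sqrt(382525438)/59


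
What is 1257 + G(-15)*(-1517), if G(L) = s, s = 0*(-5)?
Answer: 1257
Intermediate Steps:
s = 0
G(L) = 0
1257 + G(-15)*(-1517) = 1257 + 0*(-1517) = 1257 + 0 = 1257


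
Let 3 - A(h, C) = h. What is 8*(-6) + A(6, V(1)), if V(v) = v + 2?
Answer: -51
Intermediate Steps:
V(v) = 2 + v
A(h, C) = 3 - h
8*(-6) + A(6, V(1)) = 8*(-6) + (3 - 1*6) = -48 + (3 - 6) = -48 - 3 = -51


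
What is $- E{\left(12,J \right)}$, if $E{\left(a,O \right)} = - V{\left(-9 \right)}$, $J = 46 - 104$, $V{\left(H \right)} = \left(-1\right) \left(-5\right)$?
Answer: $5$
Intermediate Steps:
$V{\left(H \right)} = 5$
$J = -58$ ($J = 46 - 104 = -58$)
$E{\left(a,O \right)} = -5$ ($E{\left(a,O \right)} = \left(-1\right) 5 = -5$)
$- E{\left(12,J \right)} = \left(-1\right) \left(-5\right) = 5$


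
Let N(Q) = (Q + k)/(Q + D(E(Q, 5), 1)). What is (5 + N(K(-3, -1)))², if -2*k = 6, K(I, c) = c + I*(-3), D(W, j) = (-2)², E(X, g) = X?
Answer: 4225/144 ≈ 29.340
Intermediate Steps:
D(W, j) = 4
K(I, c) = c - 3*I
k = -3 (k = -½*6 = -3)
N(Q) = (-3 + Q)/(4 + Q) (N(Q) = (Q - 3)/(Q + 4) = (-3 + Q)/(4 + Q))
(5 + N(K(-3, -1)))² = (5 + (-3 + (-1 - 3*(-3)))/(4 + (-1 - 3*(-3))))² = (5 + (-3 + (-1 + 9))/(4 + (-1 + 9)))² = (5 + (-3 + 8)/(4 + 8))² = (5 + 5/12)² = (65/12)² = 4225/144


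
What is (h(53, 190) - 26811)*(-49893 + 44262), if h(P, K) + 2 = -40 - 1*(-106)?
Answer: 150612357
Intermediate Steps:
h(P, K) = 64 (h(P, K) = -2 + (-40 - 1*(-106)) = -2 + (-40 + 106) = -2 + 66 = 64)
(h(53, 190) - 26811)*(-49893 + 44262) = (64 - 26811)*(-49893 + 44262) = -26747*(-5631) = 150612357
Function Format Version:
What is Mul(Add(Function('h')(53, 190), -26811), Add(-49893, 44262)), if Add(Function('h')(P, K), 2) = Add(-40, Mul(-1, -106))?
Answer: 150612357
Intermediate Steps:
Function('h')(P, K) = 64 (Function('h')(P, K) = Add(-2, Add(-40, Mul(-1, -106))) = Add(-2, Add(-40, 106)) = Add(-2, 66) = 64)
Mul(Add(Function('h')(53, 190), -26811), Add(-49893, 44262)) = Mul(Add(64, -26811), Add(-49893, 44262)) = Mul(-26747, -5631) = 150612357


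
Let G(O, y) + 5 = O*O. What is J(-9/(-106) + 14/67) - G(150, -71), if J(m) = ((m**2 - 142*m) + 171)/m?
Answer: -326893439085/14821874 ≈ -22055.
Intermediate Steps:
J(m) = (171 + m**2 - 142*m)/m
G(O, y) = -5 + O**2 (G(O, y) = -5 + O*O = -5 + O**2)
J(-9/(-106) + 14/67) - G(150, -71) = (-142 + (-9/(-106) + 14/67) + 171/(-9/(-106) + 14/67)) - (-5 + 150**2) = (-142 + (-9*(-1/106) + 14*(1/67)) + 171/(-9*(-1/106) + 14*(1/67))) - (-5 + 22500) = (-142 + (9/106 + 14/67) + 171/(9/106 + 14/67)) - 1*22495 = (-142 + 2087/7102 + 171/(2087/7102)) - 22495 = (-142 + 2087/7102 + 171*(7102/2087)) - 22495 = (-142 + 2087/7102 + 1214442/2087) - 22495 = 6524616545/14821874 - 22495 = -326893439085/14821874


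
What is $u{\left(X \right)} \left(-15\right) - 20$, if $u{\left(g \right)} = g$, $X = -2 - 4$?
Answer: $70$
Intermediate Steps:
$X = -6$
$u{\left(X \right)} \left(-15\right) - 20 = \left(-6\right) \left(-15\right) - 20 = 90 - 20 = 70$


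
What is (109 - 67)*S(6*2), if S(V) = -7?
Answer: -294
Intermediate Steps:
(109 - 67)*S(6*2) = (109 - 67)*(-7) = 42*(-7) = -294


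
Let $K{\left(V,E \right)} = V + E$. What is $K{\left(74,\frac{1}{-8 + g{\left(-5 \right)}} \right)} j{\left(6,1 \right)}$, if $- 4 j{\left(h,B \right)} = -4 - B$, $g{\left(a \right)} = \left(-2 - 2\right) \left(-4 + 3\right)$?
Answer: $\frac{1475}{16} \approx 92.188$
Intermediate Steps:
$g{\left(a \right)} = 4$ ($g{\left(a \right)} = \left(-4\right) \left(-1\right) = 4$)
$j{\left(h,B \right)} = 1 + \frac{B}{4}$ ($j{\left(h,B \right)} = - \frac{-4 - B}{4} = 1 + \frac{B}{4}$)
$K{\left(V,E \right)} = E + V$
$K{\left(74,\frac{1}{-8 + g{\left(-5 \right)}} \right)} j{\left(6,1 \right)} = \left(\frac{1}{-8 + 4} + 74\right) \left(1 + \frac{1}{4} \cdot 1\right) = \left(\frac{1}{-4} + 74\right) \left(1 + \frac{1}{4}\right) = \left(- \frac{1}{4} + 74\right) \frac{5}{4} = \frac{295}{4} \cdot \frac{5}{4} = \frac{1475}{16}$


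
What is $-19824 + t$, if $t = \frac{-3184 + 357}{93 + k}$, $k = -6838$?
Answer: $- \frac{133710053}{6745} \approx -19824.0$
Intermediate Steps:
$t = \frac{2827}{6745}$ ($t = \frac{-3184 + 357}{93 - 6838} = - \frac{2827}{-6745} = \left(-2827\right) \left(- \frac{1}{6745}\right) = \frac{2827}{6745} \approx 0.41913$)
$-19824 + t = -19824 + \frac{2827}{6745} = - \frac{133710053}{6745}$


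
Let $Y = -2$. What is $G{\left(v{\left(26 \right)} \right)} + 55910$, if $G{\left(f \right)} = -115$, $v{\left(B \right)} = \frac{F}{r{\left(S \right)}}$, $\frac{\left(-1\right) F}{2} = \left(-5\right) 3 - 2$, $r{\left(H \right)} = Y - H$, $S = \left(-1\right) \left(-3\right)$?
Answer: $55795$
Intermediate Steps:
$S = 3$
$r{\left(H \right)} = -2 - H$
$F = 34$ ($F = - 2 \left(\left(-5\right) 3 - 2\right) = - 2 \left(-15 - 2\right) = \left(-2\right) \left(-17\right) = 34$)
$v{\left(B \right)} = - \frac{34}{5}$ ($v{\left(B \right)} = \frac{34}{-2 - 3} = \frac{34}{-5} = 34 \left(- \frac{1}{5}\right) = - \frac{34}{5}$)
$G{\left(v{\left(26 \right)} \right)} + 55910 = -115 + 55910 = 55795$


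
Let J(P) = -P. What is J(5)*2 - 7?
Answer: -17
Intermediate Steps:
J(5)*2 - 7 = -1*5*2 - 7 = -5*2 - 7 = -10 - 7 = -17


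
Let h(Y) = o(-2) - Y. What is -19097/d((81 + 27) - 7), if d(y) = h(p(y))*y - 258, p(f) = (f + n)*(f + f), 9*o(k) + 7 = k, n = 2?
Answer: 19097/2101765 ≈ 0.0090862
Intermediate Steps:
o(k) = -7/9 + k/9
p(f) = 2*f*(2 + f) (p(f) = (f + 2)*(f + f) = (2 + f)*(2*f) = 2*f*(2 + f))
h(Y) = -1 - Y (h(Y) = (-7/9 + (⅑)*(-2)) - Y = (-7/9 - 2/9) - Y = -1 - Y)
d(y) = -258 + y*(-1 - 2*y*(2 + y)) (d(y) = (-1 - 2*y*(2 + y))*y - 258 = y*(-1 - 2*y*(2 + y)) - 258 = -258 + y*(-1 - 2*y*(2 + y)))
-19097/d((81 + 27) - 7) = -19097/(-258 - ((81 + 27) - 7)*(1 + 2*((81 + 27) - 7)*(2 + ((81 + 27) - 7)))) = -19097/(-258 - (108 - 7)*(1 + 2*(108 - 7)*(2 + (108 - 7)))) = -19097/(-258 - 1*101*(1 + 2*101*(2 + 101))) = -19097/(-258 - 1*101*(1 + 2*101*103)) = -19097/(-258 - 1*101*(1 + 20806)) = -19097/(-258 - 1*101*20807) = -19097/(-258 - 2101507) = -19097/(-2101765) = -19097*(-1/2101765) = 19097/2101765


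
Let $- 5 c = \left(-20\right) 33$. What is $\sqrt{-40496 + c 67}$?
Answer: $2 i \sqrt{7913} \approx 177.91 i$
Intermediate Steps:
$c = 132$ ($c = - \frac{\left(-20\right) 33}{5} = \left(- \frac{1}{5}\right) \left(-660\right) = 132$)
$\sqrt{-40496 + c 67} = \sqrt{-40496 + 132 \cdot 67} = \sqrt{-40496 + 8844} = \sqrt{-31652} = 2 i \sqrt{7913}$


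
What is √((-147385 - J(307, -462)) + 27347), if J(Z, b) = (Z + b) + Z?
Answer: I*√120190 ≈ 346.68*I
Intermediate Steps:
J(Z, b) = b + 2*Z
√((-147385 - J(307, -462)) + 27347) = √((-147385 - (-462 + 2*307)) + 27347) = √((-147385 - (-462 + 614)) + 27347) = √((-147385 - 1*152) + 27347) = √((-147385 - 152) + 27347) = √(-147537 + 27347) = √(-120190) = I*√120190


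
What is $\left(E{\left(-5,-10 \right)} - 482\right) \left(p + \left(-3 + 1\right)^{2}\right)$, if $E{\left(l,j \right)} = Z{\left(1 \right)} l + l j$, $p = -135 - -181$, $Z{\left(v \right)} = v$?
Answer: $-21850$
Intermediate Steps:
$p = 46$ ($p = -135 + 181 = 46$)
$E{\left(l,j \right)} = l + j l$ ($E{\left(l,j \right)} = 1 l + l j = l + j l$)
$\left(E{\left(-5,-10 \right)} - 482\right) \left(p + \left(-3 + 1\right)^{2}\right) = \left(- 5 \left(1 - 10\right) - 482\right) \left(46 + \left(-3 + 1\right)^{2}\right) = \left(\left(-5\right) \left(-9\right) - 482\right) \left(46 + \left(-2\right)^{2}\right) = \left(45 - 482\right) \left(46 + 4\right) = \left(-437\right) 50 = -21850$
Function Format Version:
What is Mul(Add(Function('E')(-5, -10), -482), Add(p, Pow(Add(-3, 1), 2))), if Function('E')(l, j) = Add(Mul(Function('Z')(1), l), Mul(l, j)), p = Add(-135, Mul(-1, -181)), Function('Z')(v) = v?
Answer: -21850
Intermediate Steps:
p = 46 (p = Add(-135, 181) = 46)
Function('E')(l, j) = Add(l, Mul(j, l)) (Function('E')(l, j) = Add(Mul(1, l), Mul(l, j)) = Add(l, Mul(j, l)))
Mul(Add(Function('E')(-5, -10), -482), Add(p, Pow(Add(-3, 1), 2))) = Mul(Add(Mul(-5, Add(1, -10)), -482), Add(46, Pow(Add(-3, 1), 2))) = Mul(Add(Mul(-5, -9), -482), Add(46, Pow(-2, 2))) = Mul(Add(45, -482), Add(46, 4)) = Mul(-437, 50) = -21850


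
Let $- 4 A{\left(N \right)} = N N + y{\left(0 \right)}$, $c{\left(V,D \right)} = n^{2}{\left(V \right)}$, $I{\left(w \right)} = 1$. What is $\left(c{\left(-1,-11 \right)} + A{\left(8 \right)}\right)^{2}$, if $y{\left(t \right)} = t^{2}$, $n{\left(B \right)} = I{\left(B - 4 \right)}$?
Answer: $225$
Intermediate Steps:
$n{\left(B \right)} = 1$
$c{\left(V,D \right)} = 1$ ($c{\left(V,D \right)} = 1^{2} = 1$)
$A{\left(N \right)} = - \frac{N^{2}}{4}$ ($A{\left(N \right)} = - \frac{N N + 0^{2}}{4} = - \frac{N^{2} + 0}{4} = - \frac{N^{2}}{4}$)
$\left(c{\left(-1,-11 \right)} + A{\left(8 \right)}\right)^{2} = \left(1 - \frac{8^{2}}{4}\right)^{2} = \left(1 - 16\right)^{2} = \left(-15\right)^{2} = 225$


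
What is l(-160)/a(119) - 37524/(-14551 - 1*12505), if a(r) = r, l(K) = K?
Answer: 34099/804916 ≈ 0.042363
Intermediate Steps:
l(-160)/a(119) - 37524/(-14551 - 1*12505) = -160/119 - 37524/(-14551 - 1*12505) = -160*1/119 - 37524/(-14551 - 12505) = -160/119 - 37524/(-27056) = -160/119 - 37524*(-1/27056) = -160/119 + 9381/6764 = 34099/804916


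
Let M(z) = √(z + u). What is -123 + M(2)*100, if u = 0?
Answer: -123 + 100*√2 ≈ 18.421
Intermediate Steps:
M(z) = √z (M(z) = √(z + 0) = √z)
-123 + M(2)*100 = -123 + √2*100 = -123 + 100*√2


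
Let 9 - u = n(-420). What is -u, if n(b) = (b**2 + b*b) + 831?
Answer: 353622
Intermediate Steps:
n(b) = 831 + 2*b**2 (n(b) = (b**2 + b**2) + 831 = 2*b**2 + 831 = 831 + 2*b**2)
u = -353622 (u = 9 - (831 + 2*(-420)**2) = 9 - (831 + 2*176400) = 9 - (831 + 352800) = 9 - 1*353631 = 9 - 353631 = -353622)
-u = -1*(-353622) = 353622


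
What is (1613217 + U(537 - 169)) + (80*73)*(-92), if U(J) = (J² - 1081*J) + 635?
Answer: 814188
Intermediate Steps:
U(J) = 635 + J² - 1081*J
(1613217 + U(537 - 169)) + (80*73)*(-92) = (1613217 + (635 + (537 - 169)² - 1081*(537 - 169))) + (80*73)*(-92) = (1613217 + (635 + 368² - 1081*368)) + 5840*(-92) = (1613217 + (635 + 135424 - 397808)) - 537280 = (1613217 - 261749) - 537280 = 1351468 - 537280 = 814188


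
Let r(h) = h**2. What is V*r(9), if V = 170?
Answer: 13770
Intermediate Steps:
V*r(9) = 170*9**2 = 170*81 = 13770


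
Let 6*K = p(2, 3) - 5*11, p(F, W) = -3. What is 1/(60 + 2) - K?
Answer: 1801/186 ≈ 9.6828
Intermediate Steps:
K = -29/3 (K = (-3 - 5*11)/6 = (-3 - 55)/6 = (1/6)*(-58) = -29/3 ≈ -9.6667)
1/(60 + 2) - K = 1/(60 + 2) - 1*(-29/3) = 1/62 + 29/3 = 1801/186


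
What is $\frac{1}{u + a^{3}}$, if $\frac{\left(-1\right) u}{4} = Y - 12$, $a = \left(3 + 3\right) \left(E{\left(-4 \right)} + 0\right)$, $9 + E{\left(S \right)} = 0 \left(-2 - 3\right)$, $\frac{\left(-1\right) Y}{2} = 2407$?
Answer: $- \frac{1}{138160} \approx -7.238 \cdot 10^{-6}$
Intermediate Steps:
$Y = -4814$ ($Y = \left(-2\right) 2407 = -4814$)
$E{\left(S \right)} = -9$ ($E{\left(S \right)} = -9 + 0 \left(-2 - 3\right) = -9 + 0 \left(-5\right) = -9 + 0 = -9$)
$a = -54$ ($a = \left(3 + 3\right) \left(-9 + 0\right) = 6 \left(-9\right) = -54$)
$u = 19304$ ($u = - 4 \left(-4814 - 12\right) = \left(-4\right) \left(-4826\right) = 19304$)
$\frac{1}{u + a^{3}} = \frac{1}{19304 + \left(-54\right)^{3}} = \frac{1}{19304 - 157464} = \frac{1}{-138160} = - \frac{1}{138160}$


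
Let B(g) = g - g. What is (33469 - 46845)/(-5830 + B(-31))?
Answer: 608/265 ≈ 2.2943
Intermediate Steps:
B(g) = 0
(33469 - 46845)/(-5830 + B(-31)) = (33469 - 46845)/(-5830 + 0) = -13376/(-5830) = -13376*(-1/5830) = 608/265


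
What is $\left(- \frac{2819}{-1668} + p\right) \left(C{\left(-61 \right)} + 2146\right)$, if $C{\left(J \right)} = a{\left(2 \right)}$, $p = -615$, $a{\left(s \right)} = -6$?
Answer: $- \frac{547305535}{417} \approx -1.3125 \cdot 10^{6}$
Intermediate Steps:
$C{\left(J \right)} = -6$
$\left(- \frac{2819}{-1668} + p\right) \left(C{\left(-61 \right)} + 2146\right) = \left(- \frac{2819}{-1668} - 615\right) \left(-6 + 2146\right) = \left(\left(-2819\right) \left(- \frac{1}{1668}\right) - 615\right) 2140 = \left(\frac{2819}{1668} - 615\right) 2140 = \left(- \frac{1023001}{1668}\right) 2140 = - \frac{547305535}{417}$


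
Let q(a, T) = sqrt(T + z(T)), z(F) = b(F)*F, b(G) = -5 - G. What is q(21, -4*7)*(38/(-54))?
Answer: -76*I*sqrt(42)/27 ≈ -18.242*I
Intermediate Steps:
z(F) = F*(-5 - F) (z(F) = (-5 - F)*F = F*(-5 - F))
q(a, T) = sqrt(T - T*(5 + T))
q(21, -4*7)*(38/(-54)) = sqrt((-4*7)*(-4 - (-4)*7))*(38/(-54)) = sqrt(-28*(-4 - 1*(-28)))*(38*(-1/54)) = sqrt(-28*(-4 + 28))*(-19/27) = sqrt(-28*24)*(-19/27) = sqrt(-672)*(-19/27) = (4*I*sqrt(42))*(-19/27) = -76*I*sqrt(42)/27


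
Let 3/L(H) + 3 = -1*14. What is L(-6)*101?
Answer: -303/17 ≈ -17.824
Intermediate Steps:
L(H) = -3/17 (L(H) = 3/(-3 - 1*14) = 3/(-3 - 14) = 3/(-17) = 3*(-1/17) = -3/17)
L(-6)*101 = -3/17*101 = -303/17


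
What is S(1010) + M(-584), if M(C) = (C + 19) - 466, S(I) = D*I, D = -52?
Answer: -53551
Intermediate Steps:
S(I) = -52*I
M(C) = -447 + C (M(C) = (19 + C) - 466 = -447 + C)
S(1010) + M(-584) = -52*1010 + (-447 - 584) = -52520 - 1031 = -53551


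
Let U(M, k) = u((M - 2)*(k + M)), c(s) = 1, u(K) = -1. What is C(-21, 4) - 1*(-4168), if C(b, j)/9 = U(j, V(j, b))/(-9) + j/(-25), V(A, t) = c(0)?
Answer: 104189/25 ≈ 4167.6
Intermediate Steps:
V(A, t) = 1
U(M, k) = -1
C(b, j) = 1 - 9*j/25 (C(b, j) = 9*(-1/(-9) + j/(-25)) = 9*(-1*(-1/9) + j*(-1/25)) = 9*(1/9 - j/25) = 1 - 9*j/25)
C(-21, 4) - 1*(-4168) = (1 - 9/25*4) - 1*(-4168) = (1 - 36/25) + 4168 = -11/25 + 4168 = 104189/25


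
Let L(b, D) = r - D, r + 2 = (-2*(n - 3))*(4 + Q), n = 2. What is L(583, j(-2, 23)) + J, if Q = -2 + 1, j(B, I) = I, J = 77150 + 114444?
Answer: 191575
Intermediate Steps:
J = 191594
Q = -1
r = 4 (r = -2 + (-2*(2 - 3))*(4 - 1) = -2 - 2*(-1)*3 = -2 + 2*3 = -2 + 6 = 4)
L(b, D) = 4 - D
L(583, j(-2, 23)) + J = (4 - 1*23) + 191594 = (4 - 23) + 191594 = -19 + 191594 = 191575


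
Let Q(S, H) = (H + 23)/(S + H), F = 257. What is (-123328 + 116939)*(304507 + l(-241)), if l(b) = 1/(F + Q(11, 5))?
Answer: -2013587581361/1035 ≈ -1.9455e+9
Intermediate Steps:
Q(S, H) = (23 + H)/(H + S)
l(b) = 4/1035 (l(b) = 1/(257 + (23 + 5)/(5 + 11)) = 1/(257 + 28/16) = 1/(257 + (1/16)*28) = 1/(257 + 7/4) = 1/(1035/4) = 4/1035)
(-123328 + 116939)*(304507 + l(-241)) = (-123328 + 116939)*(304507 + 4/1035) = -6389*315164749/1035 = -2013587581361/1035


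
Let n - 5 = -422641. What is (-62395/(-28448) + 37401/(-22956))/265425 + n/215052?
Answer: -508736979387897749/258863473990279200 ≈ -1.9653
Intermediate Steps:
n = -422636 (n = 5 - 422641 = -422636)
(-62395/(-28448) + 37401/(-22956))/265425 + n/215052 = (-62395/(-28448) + 37401/(-22956))/265425 - 422636/215052 = (-62395*(-1/28448) + 37401*(-1/22956))*(1/265425) - 422636*1/215052 = (62395/28448 - 12467/7652)*(1/265425) - 105659/53763 = (30696331/54421024)*(1/265425) - 105659/53763 = 30696331/14444700295200 - 105659/53763 = -508736979387897749/258863473990279200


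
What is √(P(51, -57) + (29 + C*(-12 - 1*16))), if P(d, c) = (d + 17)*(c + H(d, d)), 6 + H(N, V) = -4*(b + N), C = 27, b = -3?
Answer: I*√18067 ≈ 134.41*I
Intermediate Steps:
H(N, V) = 6 - 4*N (H(N, V) = -6 - 4*(-3 + N) = -6 + (12 - 4*N) = 6 - 4*N)
P(d, c) = (17 + d)*(6 + c - 4*d) (P(d, c) = (d + 17)*(c + (6 - 4*d)) = (17 + d)*(6 + c - 4*d))
√(P(51, -57) + (29 + C*(-12 - 1*16))) = √((102 - 62*51 - 4*51² + 17*(-57) - 57*51) + (29 + 27*(-12 - 1*16))) = √((102 - 3162 - 4*2601 - 969 - 2907) + (29 + 27*(-12 - 16))) = √((102 - 3162 - 10404 - 969 - 2907) + (29 + 27*(-28))) = √(-17340 + (29 - 756)) = √(-17340 - 727) = √(-18067) = I*√18067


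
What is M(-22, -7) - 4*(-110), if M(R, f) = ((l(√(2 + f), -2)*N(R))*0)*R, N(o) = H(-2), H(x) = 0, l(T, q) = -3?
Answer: 440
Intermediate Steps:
N(o) = 0
M(R, f) = 0 (M(R, f) = (-3*0*0)*R = (0*0)*R = 0*R = 0)
M(-22, -7) - 4*(-110) = 0 - 4*(-110) = 0 - 1*(-440) = 0 + 440 = 440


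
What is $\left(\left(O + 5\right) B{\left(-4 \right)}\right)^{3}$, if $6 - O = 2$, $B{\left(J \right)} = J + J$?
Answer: $-373248$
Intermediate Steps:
$B{\left(J \right)} = 2 J$
$O = 4$ ($O = 6 - 2 = 4$)
$\left(\left(O + 5\right) B{\left(-4 \right)}\right)^{3} = \left(\left(4 + 5\right) 2 \left(-4\right)\right)^{3} = \left(9 \left(-8\right)\right)^{3} = \left(-72\right)^{3} = -373248$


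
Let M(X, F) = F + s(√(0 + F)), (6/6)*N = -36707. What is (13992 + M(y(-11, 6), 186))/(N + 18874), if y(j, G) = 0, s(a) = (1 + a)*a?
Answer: -14364/17833 - √186/17833 ≈ -0.80624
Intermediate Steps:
s(a) = a*(1 + a)
N = -36707
M(X, F) = F + √F*(1 + √F) (M(X, F) = F + √(0 + F)*(1 + √(0 + F)) = F + √F*(1 + √F))
(13992 + M(y(-11, 6), 186))/(N + 18874) = (13992 + (√186 + 2*186))/(-36707 + 18874) = (13992 + (√186 + 372))/(-17833) = (13992 + (372 + √186))*(-1/17833) = (14364 + √186)*(-1/17833) = -14364/17833 - √186/17833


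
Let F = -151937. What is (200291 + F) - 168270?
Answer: -119916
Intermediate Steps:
(200291 + F) - 168270 = (200291 - 151937) - 168270 = 48354 - 168270 = -119916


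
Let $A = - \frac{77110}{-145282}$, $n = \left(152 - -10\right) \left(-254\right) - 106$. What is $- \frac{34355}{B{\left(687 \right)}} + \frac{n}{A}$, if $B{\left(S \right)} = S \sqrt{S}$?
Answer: $- \frac{2996731814}{38555} - \frac{34355 \sqrt{687}}{471969} \approx -77728.0$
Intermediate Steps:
$n = -41254$ ($n = \left(152 + 10\right) \left(-254\right) - 106 = 162 \left(-254\right) - 106 = -41148 - 106 = -41254$)
$B{\left(S \right)} = S^{\frac{3}{2}}$
$A = \frac{38555}{72641}$ ($A = \left(-77110\right) \left(- \frac{1}{145282}\right) = \frac{38555}{72641} \approx 0.53076$)
$- \frac{34355}{B{\left(687 \right)}} + \frac{n}{A} = - \frac{34355}{687^{\frac{3}{2}}} - \frac{41254}{\frac{38555}{72641}} = - \frac{34355}{687 \sqrt{687}} - \frac{2996731814}{38555} = - 34355 \frac{\sqrt{687}}{471969} - \frac{2996731814}{38555} = - \frac{34355 \sqrt{687}}{471969} - \frac{2996731814}{38555} = - \frac{2996731814}{38555} - \frac{34355 \sqrt{687}}{471969}$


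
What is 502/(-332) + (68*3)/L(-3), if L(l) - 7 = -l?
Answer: 15677/830 ≈ 18.888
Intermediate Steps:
L(l) = 7 - l
502/(-332) + (68*3)/L(-3) = 502/(-332) + (68*3)/(7 - 1*(-3)) = 502*(-1/332) + 204/(7 + 3) = -251/166 + 204/10 = -251/166 + 204*(⅒) = -251/166 + 102/5 = 15677/830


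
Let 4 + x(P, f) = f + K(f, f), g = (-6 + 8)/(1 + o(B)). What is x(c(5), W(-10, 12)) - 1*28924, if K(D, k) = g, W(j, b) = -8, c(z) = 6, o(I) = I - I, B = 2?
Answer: -28934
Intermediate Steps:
o(I) = 0
g = 2 (g = (-6 + 8)/(1 + 0) = 2/1 = 2*1 = 2)
K(D, k) = 2
x(P, f) = -2 + f (x(P, f) = -4 + (f + 2) = -4 + (2 + f) = -2 + f)
x(c(5), W(-10, 12)) - 1*28924 = (-2 - 8) - 1*28924 = -10 - 28924 = -28934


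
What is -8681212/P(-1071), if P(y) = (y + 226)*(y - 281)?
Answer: -2170303/285610 ≈ -7.5988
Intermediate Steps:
P(y) = (-281 + y)*(226 + y) (P(y) = (226 + y)*(-281 + y) = (-281 + y)*(226 + y))
-8681212/P(-1071) = -8681212/(-63506 + (-1071)**2 - 55*(-1071)) = -8681212/(-63506 + 1147041 + 58905) = -8681212/1142440 = -8681212*1/1142440 = -2170303/285610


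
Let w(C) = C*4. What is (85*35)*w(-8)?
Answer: -95200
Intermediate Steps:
w(C) = 4*C
(85*35)*w(-8) = (85*35)*(4*(-8)) = 2975*(-32) = -95200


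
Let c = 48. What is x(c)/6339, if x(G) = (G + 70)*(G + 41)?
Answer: 10502/6339 ≈ 1.6567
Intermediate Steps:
x(G) = (41 + G)*(70 + G) (x(G) = (70 + G)*(41 + G) = (41 + G)*(70 + G))
x(c)/6339 = (2870 + 48**2 + 111*48)/6339 = (2870 + 2304 + 5328)*(1/6339) = 10502*(1/6339) = 10502/6339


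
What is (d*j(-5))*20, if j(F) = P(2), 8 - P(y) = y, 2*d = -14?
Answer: -840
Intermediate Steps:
d = -7 (d = (1/2)*(-14) = -7)
P(y) = 8 - y
j(F) = 6 (j(F) = 8 - 1*2 = 8 - 2 = 6)
(d*j(-5))*20 = -7*6*20 = -42*20 = -840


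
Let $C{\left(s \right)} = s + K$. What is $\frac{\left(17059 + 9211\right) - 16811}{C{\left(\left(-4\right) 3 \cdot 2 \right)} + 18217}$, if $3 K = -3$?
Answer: $\frac{3153}{6064} \approx 0.51995$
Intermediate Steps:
$K = -1$ ($K = \frac{1}{3} \left(-3\right) = -1$)
$C{\left(s \right)} = -1 + s$ ($C{\left(s \right)} = s - 1 = -1 + s$)
$\frac{\left(17059 + 9211\right) - 16811}{C{\left(\left(-4\right) 3 \cdot 2 \right)} + 18217} = \frac{\left(17059 + 9211\right) - 16811}{\left(-1 + \left(-4\right) 3 \cdot 2\right) + 18217} = \frac{26270 - 16811}{\left(-1 - 24\right) + 18217} = \frac{9459}{\left(-1 - 24\right) + 18217} = \frac{9459}{-25 + 18217} = \frac{9459}{18192} = 9459 \cdot \frac{1}{18192} = \frac{3153}{6064}$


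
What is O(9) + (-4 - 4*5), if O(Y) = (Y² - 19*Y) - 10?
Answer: -124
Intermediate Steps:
O(Y) = -10 + Y² - 19*Y
O(9) + (-4 - 4*5) = (-10 + 9² - 19*9) + (-4 - 4*5) = (-10 + 81 - 171) + (-4 - 20) = -100 - 24 = -124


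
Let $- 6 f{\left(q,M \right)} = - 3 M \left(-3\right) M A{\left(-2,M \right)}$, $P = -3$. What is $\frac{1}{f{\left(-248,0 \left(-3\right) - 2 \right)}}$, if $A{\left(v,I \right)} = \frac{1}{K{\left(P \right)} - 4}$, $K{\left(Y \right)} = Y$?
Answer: $\frac{7}{6} \approx 1.1667$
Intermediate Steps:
$A{\left(v,I \right)} = - \frac{1}{7}$ ($A{\left(v,I \right)} = \frac{1}{-3 - 4} = \frac{1}{-7} = - \frac{1}{7}$)
$f{\left(q,M \right)} = \frac{3 M^{2}}{14}$ ($f{\left(q,M \right)} = - \frac{- 3 M \left(-3\right) M \left(- \frac{1}{7}\right)}{6} = - \frac{9 M M \left(- \frac{1}{7}\right)}{6} = - \frac{9 M^{2} \left(- \frac{1}{7}\right)}{6} = - \frac{\left(- \frac{9}{7}\right) M^{2}}{6} = \frac{3 M^{2}}{14}$)
$\frac{1}{f{\left(-248,0 \left(-3\right) - 2 \right)}} = \frac{1}{\frac{3}{14} \left(0 \left(-3\right) - 2\right)^{2}} = \frac{1}{\frac{3}{14} \left(0 - 2\right)^{2}} = \frac{1}{\frac{3}{14} \left(-2\right)^{2}} = \frac{1}{\frac{3}{14} \cdot 4} = \frac{1}{\frac{6}{7}} = \frac{7}{6}$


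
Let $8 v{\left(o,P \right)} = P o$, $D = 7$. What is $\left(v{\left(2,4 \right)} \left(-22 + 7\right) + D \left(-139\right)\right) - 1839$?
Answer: $-2827$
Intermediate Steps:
$v{\left(o,P \right)} = \frac{P o}{8}$
$\left(v{\left(2,4 \right)} \left(-22 + 7\right) + D \left(-139\right)\right) - 1839 = \left(\frac{1}{8} \cdot 4 \cdot 2 \left(-22 + 7\right) + 7 \left(-139\right)\right) - 1839 = \left(1 \left(-15\right) - 973\right) - 1839 = \left(-15 - 973\right) - 1839 = -988 - 1839 = -2827$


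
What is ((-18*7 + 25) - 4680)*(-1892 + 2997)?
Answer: -5283005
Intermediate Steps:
((-18*7 + 25) - 4680)*(-1892 + 2997) = ((-126 + 25) - 4680)*1105 = (-101 - 4680)*1105 = -4781*1105 = -5283005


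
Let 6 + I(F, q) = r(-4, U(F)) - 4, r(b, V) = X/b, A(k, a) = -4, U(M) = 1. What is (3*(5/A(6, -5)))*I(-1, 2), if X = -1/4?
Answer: 2385/64 ≈ 37.266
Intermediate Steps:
X = -¼ (X = -1*¼ = -¼ ≈ -0.25000)
r(b, V) = -1/(4*b)
I(F, q) = -159/16 (I(F, q) = -6 + (-¼/(-4) - 4) = -6 + (-¼*(-¼) - 4) = -6 + (1/16 - 4) = -6 - 63/16 = -159/16)
(3*(5/A(6, -5)))*I(-1, 2) = (3*(5/(-4)))*(-159/16) = (3*(5*(-¼)))*(-159/16) = (3*(-5/4))*(-159/16) = -15/4*(-159/16) = 2385/64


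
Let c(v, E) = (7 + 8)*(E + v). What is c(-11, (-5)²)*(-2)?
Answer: -420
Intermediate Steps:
c(v, E) = 15*E + 15*v (c(v, E) = 15*(E + v) = 15*E + 15*v)
c(-11, (-5)²)*(-2) = (15*(-5)² + 15*(-11))*(-2) = (15*25 - 165)*(-2) = (375 - 165)*(-2) = 210*(-2) = -420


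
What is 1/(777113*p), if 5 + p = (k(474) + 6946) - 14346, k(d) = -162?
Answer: -1/5880414071 ≈ -1.7006e-10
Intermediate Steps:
p = -7567 (p = -5 + ((-162 + 6946) - 14346) = -5 + (6784 - 14346) = -5 - 7562 = -7567)
1/(777113*p) = 1/(777113*(-7567)) = (1/777113)*(-1/7567) = -1/5880414071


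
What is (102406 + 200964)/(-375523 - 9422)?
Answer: -60674/76989 ≈ -0.78809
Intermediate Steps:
(102406 + 200964)/(-375523 - 9422) = 303370/(-384945) = 303370*(-1/384945) = -60674/76989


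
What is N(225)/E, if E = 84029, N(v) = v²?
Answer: 50625/84029 ≈ 0.60247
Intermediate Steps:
N(225)/E = 225²/84029 = 50625*(1/84029) = 50625/84029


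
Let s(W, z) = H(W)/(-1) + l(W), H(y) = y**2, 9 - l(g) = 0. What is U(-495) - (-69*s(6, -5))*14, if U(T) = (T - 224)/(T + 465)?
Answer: -781741/30 ≈ -26058.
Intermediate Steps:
l(g) = 9 (l(g) = 9 - 1*0 = 9 + 0 = 9)
U(T) = (-224 + T)/(465 + T)
s(W, z) = 9 - W**2 (s(W, z) = W**2/(-1) + 9 = -W**2 + 9 = 9 - W**2)
U(-495) - (-69*s(6, -5))*14 = (-224 - 495)/(465 - 495) - (-69*(9 - 1*6**2))*14 = -719/(-30) - (-69*(9 - 1*36))*14 = -1/30*(-719) - (-69*(9 - 36))*14 = 719/30 - (-69*(-27))*14 = 719/30 - 1863*14 = 719/30 - 1*26082 = 719/30 - 26082 = -781741/30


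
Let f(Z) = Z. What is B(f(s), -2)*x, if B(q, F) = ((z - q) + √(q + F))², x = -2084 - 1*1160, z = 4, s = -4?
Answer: -188152 - 51904*I*√6 ≈ -1.8815e+5 - 1.2714e+5*I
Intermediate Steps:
x = -3244 (x = -2084 - 1160 = -3244)
B(q, F) = (4 + √(F + q) - q)² (B(q, F) = ((4 - q) + √(q + F))² = ((4 - q) + √(F + q))² = (4 + √(F + q) - q)²)
B(f(s), -2)*x = (4 + √(-2 - 4) - 1*(-4))²*(-3244) = (4 + √(-6) + 4)²*(-3244) = (4 + I*√6 + 4)²*(-3244) = (8 + I*√6)²*(-3244) = -3244*(8 + I*√6)²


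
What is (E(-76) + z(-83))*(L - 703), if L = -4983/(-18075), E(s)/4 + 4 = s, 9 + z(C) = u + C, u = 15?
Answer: 1680863858/6025 ≈ 2.7898e+5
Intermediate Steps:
z(C) = 6 + C (z(C) = -9 + (15 + C) = 6 + C)
E(s) = -16 + 4*s
L = 1661/6025 (L = -4983*(-1/18075) = 1661/6025 ≈ 0.27568)
(E(-76) + z(-83))*(L - 703) = ((-16 + 4*(-76)) + (6 - 83))*(1661/6025 - 703) = ((-16 - 304) - 77)*(-4233914/6025) = (-320 - 77)*(-4233914/6025) = -397*(-4233914/6025) = 1680863858/6025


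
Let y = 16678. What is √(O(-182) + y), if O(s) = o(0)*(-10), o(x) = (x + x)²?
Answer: √16678 ≈ 129.14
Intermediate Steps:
o(x) = 4*x² (o(x) = (2*x)² = 4*x²)
O(s) = 0 (O(s) = (4*0²)*(-10) = (4*0)*(-10) = 0*(-10) = 0)
√(O(-182) + y) = √(0 + 16678) = √16678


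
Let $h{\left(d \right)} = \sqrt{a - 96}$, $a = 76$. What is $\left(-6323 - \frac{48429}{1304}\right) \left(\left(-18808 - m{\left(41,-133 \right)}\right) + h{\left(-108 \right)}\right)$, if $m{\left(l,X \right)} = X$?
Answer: $\frac{154883372175}{1304} - \frac{8293621 i \sqrt{5}}{652} \approx 1.1878 \cdot 10^{8} - 28443.0 i$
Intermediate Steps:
$h{\left(d \right)} = 2 i \sqrt{5}$ ($h{\left(d \right)} = \sqrt{76 - 96} = \sqrt{-20} = 2 i \sqrt{5}$)
$\left(-6323 - \frac{48429}{1304}\right) \left(\left(-18808 - m{\left(41,-133 \right)}\right) + h{\left(-108 \right)}\right) = \left(-6323 - \frac{48429}{1304}\right) \left(\left(-18808 - -133\right) + 2 i \sqrt{5}\right) = \left(-6323 - \frac{48429}{1304}\right) \left(\left(-18808 + 133\right) + 2 i \sqrt{5}\right) = \left(-6323 - \frac{48429}{1304}\right) \left(-18675 + 2 i \sqrt{5}\right) = - \frac{8293621 \left(-18675 + 2 i \sqrt{5}\right)}{1304} = \frac{154883372175}{1304} - \frac{8293621 i \sqrt{5}}{652}$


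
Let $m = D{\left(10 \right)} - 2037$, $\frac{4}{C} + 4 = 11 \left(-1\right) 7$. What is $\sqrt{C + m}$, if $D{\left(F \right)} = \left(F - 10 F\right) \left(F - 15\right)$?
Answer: $\frac{i \sqrt{128551}}{9} \approx 39.838 i$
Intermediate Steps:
$D{\left(F \right)} = - 9 F \left(-15 + F\right)$
$C = - \frac{4}{81}$ ($C = \frac{4}{-4 + 11 \left(-1\right) 7} = \frac{4}{-4 - 77} = \frac{4}{-81} = 4 \left(- \frac{1}{81}\right) = - \frac{4}{81} \approx -0.049383$)
$m = -1587$ ($m = 9 \cdot 10 \left(15 - 10\right) - 2037 = 9 \cdot 10 \cdot 5 - 2037 = 450 - 2037 = -1587$)
$\sqrt{C + m} = \sqrt{- \frac{4}{81} - 1587} = \sqrt{- \frac{128551}{81}} = \frac{i \sqrt{128551}}{9}$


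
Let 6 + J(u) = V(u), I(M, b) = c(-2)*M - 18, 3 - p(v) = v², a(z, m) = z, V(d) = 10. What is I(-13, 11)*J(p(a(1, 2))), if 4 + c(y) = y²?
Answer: -72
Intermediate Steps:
c(y) = -4 + y²
p(v) = 3 - v²
I(M, b) = -18 (I(M, b) = (-4 + (-2)²)*M - 18 = (-4 + 4)*M - 18 = 0*M - 18 = 0 - 18 = -18)
J(u) = 4 (J(u) = -6 + 10 = 4)
I(-13, 11)*J(p(a(1, 2))) = -18*4 = -72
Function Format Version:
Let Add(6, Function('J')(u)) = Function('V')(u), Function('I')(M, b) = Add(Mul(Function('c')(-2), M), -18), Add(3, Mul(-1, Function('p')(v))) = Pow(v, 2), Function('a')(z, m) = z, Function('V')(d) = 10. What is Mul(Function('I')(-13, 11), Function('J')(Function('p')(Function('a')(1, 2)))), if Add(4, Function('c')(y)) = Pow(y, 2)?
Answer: -72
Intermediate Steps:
Function('c')(y) = Add(-4, Pow(y, 2))
Function('p')(v) = Add(3, Mul(-1, Pow(v, 2)))
Function('I')(M, b) = -18 (Function('I')(M, b) = Add(Mul(Add(-4, Pow(-2, 2)), M), -18) = Add(Mul(Add(-4, 4), M), -18) = Add(Mul(0, M), -18) = Add(0, -18) = -18)
Function('J')(u) = 4 (Function('J')(u) = Add(-6, 10) = 4)
Mul(Function('I')(-13, 11), Function('J')(Function('p')(Function('a')(1, 2)))) = Mul(-18, 4) = -72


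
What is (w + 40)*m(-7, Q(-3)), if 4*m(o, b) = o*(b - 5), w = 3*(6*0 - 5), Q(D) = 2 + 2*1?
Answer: 175/4 ≈ 43.750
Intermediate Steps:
Q(D) = 4 (Q(D) = 2 + 2 = 4)
w = -15 (w = 3*(0 - 5) = 3*(-5) = -15)
m(o, b) = o*(-5 + b)/4 (m(o, b) = (o*(b - 5))/4 = (o*(-5 + b))/4 = o*(-5 + b)/4)
(w + 40)*m(-7, Q(-3)) = (-15 + 40)*((1/4)*(-7)*(-5 + 4)) = 25*((1/4)*(-7)*(-1)) = 25*(7/4) = 175/4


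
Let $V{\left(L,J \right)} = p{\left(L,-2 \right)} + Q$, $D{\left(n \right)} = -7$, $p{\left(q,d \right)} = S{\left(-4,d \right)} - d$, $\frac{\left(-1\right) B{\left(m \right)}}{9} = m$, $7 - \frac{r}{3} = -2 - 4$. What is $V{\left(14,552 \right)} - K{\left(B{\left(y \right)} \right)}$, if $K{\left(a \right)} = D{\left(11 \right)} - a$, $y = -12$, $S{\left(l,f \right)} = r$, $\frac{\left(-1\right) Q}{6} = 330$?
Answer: $-1824$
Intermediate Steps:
$Q = -1980$ ($Q = \left(-6\right) 330 = -1980$)
$r = 39$ ($r = 21 - 3 \left(-2 - 4\right) = 21 - -18 = 21 + 18 = 39$)
$S{\left(l,f \right)} = 39$
$B{\left(m \right)} = - 9 m$
$p{\left(q,d \right)} = 39 - d$
$K{\left(a \right)} = -7 - a$
$V{\left(L,J \right)} = -1939$ ($V{\left(L,J \right)} = \left(39 - -2\right) - 1980 = \left(39 + 2\right) - 1980 = 41 - 1980 = -1939$)
$V{\left(14,552 \right)} - K{\left(B{\left(y \right)} \right)} = -1939 - \left(-7 - \left(-9\right) \left(-12\right)\right) = -1939 - \left(-7 - 108\right) = -1939 - -115 = -1939 + 115 = -1824$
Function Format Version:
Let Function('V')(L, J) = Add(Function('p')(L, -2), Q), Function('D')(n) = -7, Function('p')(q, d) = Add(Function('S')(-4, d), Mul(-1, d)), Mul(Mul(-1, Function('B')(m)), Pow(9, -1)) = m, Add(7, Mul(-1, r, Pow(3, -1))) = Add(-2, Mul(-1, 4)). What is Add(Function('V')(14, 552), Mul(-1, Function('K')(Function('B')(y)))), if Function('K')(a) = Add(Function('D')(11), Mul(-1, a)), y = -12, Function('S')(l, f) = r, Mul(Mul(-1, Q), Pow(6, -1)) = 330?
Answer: -1824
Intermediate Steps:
Q = -1980 (Q = Mul(-6, 330) = -1980)
r = 39 (r = Add(21, Mul(-3, Add(-2, Mul(-1, 4)))) = Add(21, Mul(-3, Add(-2, -4))) = Add(21, Mul(-3, -6)) = Add(21, 18) = 39)
Function('S')(l, f) = 39
Function('B')(m) = Mul(-9, m)
Function('p')(q, d) = Add(39, Mul(-1, d))
Function('K')(a) = Add(-7, Mul(-1, a))
Function('V')(L, J) = -1939 (Function('V')(L, J) = Add(Add(39, Mul(-1, -2)), -1980) = Add(Add(39, 2), -1980) = Add(41, -1980) = -1939)
Add(Function('V')(14, 552), Mul(-1, Function('K')(Function('B')(y)))) = Add(-1939, Mul(-1, Add(-7, Mul(-1, Mul(-9, -12))))) = Add(-1939, Mul(-1, Add(-7, Mul(-1, 108)))) = Add(-1939, Mul(-1, Add(-7, -108))) = Add(-1939, Mul(-1, -115)) = Add(-1939, 115) = -1824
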